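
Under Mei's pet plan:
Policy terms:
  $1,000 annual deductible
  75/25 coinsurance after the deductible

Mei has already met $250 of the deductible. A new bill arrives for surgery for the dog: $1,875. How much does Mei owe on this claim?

Remaining deductible: $1,000 − $250 = $750.
After the $750 deductible portion, $1,875 − $750 = $1,125 is subject to coinsurance.
Coinsurance: $1,125 × 25% = $281.25.
So the owner owes $750 + $281.25 = $1,031.25.

$1,031.25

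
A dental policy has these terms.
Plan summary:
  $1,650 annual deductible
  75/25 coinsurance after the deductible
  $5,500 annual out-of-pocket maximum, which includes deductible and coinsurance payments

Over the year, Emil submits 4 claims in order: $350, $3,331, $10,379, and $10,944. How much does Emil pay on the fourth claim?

$747.50

Claim 1 ($350): entire amount goes to the deductible. Cost to patient: $350. OOP to date $350.
Claim 2 ($3,331): $1,300 finishes the deductible; $2,031 goes to coinsurance; 25% of $2,031 = $507.75. Cost to patient: $1,807.75. OOP to date $2,157.75.
Claim 3 ($10,379): 25% coinsurance on $10,379 = $2,594.75. Cost to patient: $2,594.75. OOP to date $4,752.50.
Claim 4 ($10,944): deductible met; 25% of $10,944 = $2,736. OOP would hit $7,488.50 > $5,500, so the cap limits the patient to $5,500 − $4,752.50 = $747.50.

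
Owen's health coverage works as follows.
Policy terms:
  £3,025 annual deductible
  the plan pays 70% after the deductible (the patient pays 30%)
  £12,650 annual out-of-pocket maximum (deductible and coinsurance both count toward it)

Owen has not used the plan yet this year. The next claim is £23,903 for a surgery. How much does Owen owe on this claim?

Nothing has been paid toward the £3,025 deductible, so the first £3,025 of this charge is applied there.
After the £3,025 deductible portion, £23,903 − £3,025 = £20,878 is subject to coinsurance.
Coinsurance: £20,878 × 30% = £6,263.40.
Patient responsibility before any cap: £3,025 + £6,263.40 = £9,288.40.
Total out-of-pocket so far would be £0 + £9,288.40 = £9,288.40, below the £12,650 cap — no reduction.

£9,288.40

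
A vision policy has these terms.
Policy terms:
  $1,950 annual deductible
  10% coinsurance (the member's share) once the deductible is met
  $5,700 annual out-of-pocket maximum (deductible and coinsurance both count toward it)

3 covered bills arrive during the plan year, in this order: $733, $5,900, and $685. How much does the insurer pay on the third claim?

$616.50

Claim 1 — $733: all of it applies to the deductible. Member pays $733; OOP now $733. Insurer: $733 − $733 = $0.
Claim 2 — $5,900: $1,217 to deductible, leaving $4,683; coinsurance $4,683 × 10% = $468.30. Cost to member: $1,685.30. OOP to date $2,418.30. Plan pays $5,900 − $1,685.30 = $4,214.70.
Claim 3 — $685: deductible already satisfied, so member's share is 10% × $685 = $68.50. Member owes $68.50 (running OOP $2,486.80). Insurer: $685 − $68.50 = $616.50.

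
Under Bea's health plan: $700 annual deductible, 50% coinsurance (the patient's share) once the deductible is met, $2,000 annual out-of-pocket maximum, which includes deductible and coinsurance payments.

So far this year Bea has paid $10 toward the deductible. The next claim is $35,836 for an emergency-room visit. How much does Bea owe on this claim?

$1,990

Deductible still to meet: $700 − $10 = $690.
After the $690 deductible portion, $35,836 − $690 = $35,146 is subject to coinsurance.
50% of $35,146 = $17,573 falls to the patient.
Patient responsibility before any cap: $690 + $17,573 = $18,263.
Year-to-date out-of-pocket would reach $10 + $18,263 = $18,273, above the $2,000 maximum, so the patient pays only $2,000 − $10 = $1,990.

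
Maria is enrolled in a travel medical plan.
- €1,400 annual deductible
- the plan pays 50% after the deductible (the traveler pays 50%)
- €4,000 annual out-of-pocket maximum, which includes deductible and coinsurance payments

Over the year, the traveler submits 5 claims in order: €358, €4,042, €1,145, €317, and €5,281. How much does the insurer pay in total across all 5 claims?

€7,143

#1 (€358): entire amount goes to the deductible. Cost to traveler: €358. OOP to date €358. Plan pays €358 − €358 = €0.
#2 (€4,042): deductible takes €1,042, €3,000 remains; 50% of €3,000 = €1,500. Cost to traveler: €2,542. OOP to date €2,900. Plan pays €4,042 − €2,542 = €1,500.
#3 (€1,145): deductible already satisfied, so traveler's share is 50% × €1,145 = €572.50. Cost to traveler: €572.50. OOP to date €3,472.50. Insurer: €1,145 − €572.50 = €572.50.
#4 (€317): deductible met; 50% of €317 = €158.50. Cost to traveler: €158.50. OOP to date €3,631. Insurer: €317 − €158.50 = €158.50.
#5 (€5,281): deductible already satisfied, so traveler's share is 50% × €5,281 = €2,640.50. OOP would hit €6,271.50 > €4,000, so the cap limits the traveler to €4,000 − €3,631 = €369. Plan pays €5,281 − €369 = €4,912.
Insurer total = bills − traveler's total = €11,143 − €4,000 = €7,143.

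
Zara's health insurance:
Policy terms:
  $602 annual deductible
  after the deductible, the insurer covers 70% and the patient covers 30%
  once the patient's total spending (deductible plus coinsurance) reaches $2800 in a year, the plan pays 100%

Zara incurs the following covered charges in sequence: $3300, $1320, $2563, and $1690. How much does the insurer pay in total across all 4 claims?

#1 ($3300): deductible takes $602, $2698 remains; 30% of $2698 = $809.40. Patient owes $1411.40 (running OOP $1411.40). Insurer: $3300 − $1411.40 = $1888.60.
#2 ($1320): deductible met; 30% of $1320 = $396. Cost to patient: $396. OOP to date $1807.40. Insurer: $1320 − $396 = $924.
#3 ($2563): 30% coinsurance on $2563 = $768.90. Patient pays $768.90; OOP now $2576.30. Plan pays $2563 − $768.90 = $1794.10.
#4 ($1690): 30% coinsurance on $1690 = $507. Adding that to $2576.30 gives $3083.30, past the $2800 cap; patient pays only $2800 − $2576.30 = $223.70. Plan pays $1690 − $223.70 = $1466.30.
Insurer total: $1888.60 + $924 + $1794.10 + $1466.30 = $6073.

$6073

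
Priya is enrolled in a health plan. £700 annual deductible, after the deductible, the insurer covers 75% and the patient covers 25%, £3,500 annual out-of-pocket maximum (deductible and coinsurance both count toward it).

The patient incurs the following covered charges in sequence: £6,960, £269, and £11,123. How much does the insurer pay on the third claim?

Claim 1 — £6,960: £700 finishes the deductible; £6,260 goes to coinsurance; coinsurance £6,260 × 25% = £1,565. Patient pays £2,265; OOP now £2,265. Plan pays £6,960 − £2,265 = £4,695.
Claim 2 — £269: deductible met; 25% of £269 = £67.25. Patient pays £67.25; OOP now £2,332.25. Plan pays £269 − £67.25 = £201.75.
Claim 3 — £11,123: deductible met; 25% of £11,123 = £2,780.75. That would push OOP to £5,113, over the £3,500 cap, so patient pays £3,500 − £2,332.25 = £1,167.75. Plan pays £11,123 − £1,167.75 = £9,955.25.

£9,955.25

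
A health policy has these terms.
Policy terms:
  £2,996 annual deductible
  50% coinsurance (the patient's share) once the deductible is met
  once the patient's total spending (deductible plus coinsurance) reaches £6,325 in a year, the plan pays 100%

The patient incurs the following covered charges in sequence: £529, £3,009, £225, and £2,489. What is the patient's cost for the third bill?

£112.50

Claim 1 — £529: all of it applies to the deductible. Cost to patient: £529. OOP to date £529.
Claim 2 — £3,009: £2,467 finishes the deductible; £542 goes to coinsurance; 50% of £542 = £271. Patient pays £2,738; OOP now £3,267.
Claim 3 — £225: 50% coinsurance on £225 = £112.50. Patient pays £112.50; OOP now £3,379.50.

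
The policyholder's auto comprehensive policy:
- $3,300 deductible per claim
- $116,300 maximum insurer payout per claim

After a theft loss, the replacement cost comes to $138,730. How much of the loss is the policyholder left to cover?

After the deductible, $138,730 − $3,300 = $135,430 remains.
Since $135,430 > $116,300, the payout is capped at $116,300.
The policyholder bears the rest of the original loss: $138,730 − $116,300 = $22,430.

$22,430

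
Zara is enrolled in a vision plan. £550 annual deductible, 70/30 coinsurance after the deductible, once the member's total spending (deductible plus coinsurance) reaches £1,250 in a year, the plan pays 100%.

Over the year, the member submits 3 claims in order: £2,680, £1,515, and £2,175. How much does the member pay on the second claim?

£61

#1 (£2,680): £550 finishes the deductible; £2,130 goes to coinsurance; coinsurance £2,130 × 30% = £639. Cost to member: £1,189. OOP to date £1,189.
#2 (£1,515): deductible met; 30% of £1,515 = £454.50. OOP would hit £1,643.50 > £1,250, so the cap limits the member to £1,250 − £1,189 = £61.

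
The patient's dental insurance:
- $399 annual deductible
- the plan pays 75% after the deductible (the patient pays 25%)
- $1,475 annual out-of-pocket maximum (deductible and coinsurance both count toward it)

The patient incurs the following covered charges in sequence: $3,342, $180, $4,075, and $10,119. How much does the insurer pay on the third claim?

$3,779.75

Claim 1 ($3,342): $399 to deductible, leaving $2,943; coinsurance $2,943 × 25% = $735.75. Patient owes $1,134.75 (running OOP $1,134.75). Insurer: $3,342 − $1,134.75 = $2,207.25.
Claim 2 ($180): deductible met; 25% of $180 = $45. Patient pays $45; OOP now $1,179.75. Plan pays $180 − $45 = $135.
Claim 3 ($4,075): deductible already satisfied, so patient's share is 25% × $4,075 = $1,018.75. OOP would hit $2,198.50 > $1,475, so the cap limits the patient to $1,475 − $1,179.75 = $295.25. Plan pays $4,075 − $295.25 = $3,779.75.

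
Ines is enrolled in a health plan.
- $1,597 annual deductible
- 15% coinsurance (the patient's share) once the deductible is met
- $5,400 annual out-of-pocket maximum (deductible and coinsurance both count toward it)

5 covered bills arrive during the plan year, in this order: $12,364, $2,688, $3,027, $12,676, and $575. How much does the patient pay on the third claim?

$454.05

Claim 1 ($12,364): $1,597 finishes the deductible; $10,767 goes to coinsurance; coinsurance $10,767 × 15% = $1,615.05. Patient pays $3,212.05; OOP now $3,212.05.
Claim 2 ($2,688): deductible already satisfied, so patient's share is 15% × $2,688 = $403.20. Patient owes $403.20 (running OOP $3,615.25).
Claim 3 ($3,027): deductible met; 15% of $3,027 = $454.05. Patient owes $454.05 (running OOP $4,069.30).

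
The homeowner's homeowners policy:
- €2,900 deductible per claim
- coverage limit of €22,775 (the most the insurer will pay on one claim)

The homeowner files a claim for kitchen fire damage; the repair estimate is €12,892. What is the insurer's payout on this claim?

€9,992

Less the €2,900 deductible: €12,892 − €2,900 = €9,992.
€9,992 is within the €22,775 limit, so the insurer pays €9,992.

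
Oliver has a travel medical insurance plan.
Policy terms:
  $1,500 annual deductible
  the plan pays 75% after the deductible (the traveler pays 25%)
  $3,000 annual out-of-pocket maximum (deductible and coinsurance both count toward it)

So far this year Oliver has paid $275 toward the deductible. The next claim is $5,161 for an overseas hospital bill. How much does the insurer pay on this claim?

$2,952

$275 of the $1,500 deductible is already met, leaving $1,225.
After the $1,225 deductible portion, $5,161 − $1,225 = $3,936 is subject to coinsurance.
25% of $3,936 = $984 falls to the traveler.
So the traveler owes $1,225 + $984 = $2,209 before any cap.
Year-to-date out-of-pocket becomes $275 + $2,209 = $2,484, still under the $3,000 maximum, so no cap applies.
Insurer pays the balance: $5,161 − $2,209 = $2,952.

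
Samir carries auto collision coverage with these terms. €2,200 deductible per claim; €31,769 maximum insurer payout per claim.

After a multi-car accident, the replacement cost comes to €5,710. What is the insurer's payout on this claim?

After the deductible, €5,710 − €2,200 = €3,510 remains.
€3,510 ≤ €31,769, so the limit doesn't bind; insurer pays €3,510.

€3,510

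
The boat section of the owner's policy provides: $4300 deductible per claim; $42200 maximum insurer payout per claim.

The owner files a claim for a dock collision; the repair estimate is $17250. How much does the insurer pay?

After the deductible, $17250 − $4300 = $12950 remains.
$12950 ≤ $42200, so the limit doesn't bind; insurer pays $12950.

$12950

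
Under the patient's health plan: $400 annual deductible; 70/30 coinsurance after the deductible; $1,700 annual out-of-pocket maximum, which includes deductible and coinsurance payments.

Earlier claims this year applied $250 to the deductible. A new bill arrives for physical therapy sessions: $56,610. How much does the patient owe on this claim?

$250 of the $400 deductible is already met, leaving $150.
After the $150 deductible portion, $56,610 − $150 = $56,460 is subject to coinsurance.
Patient's 30% share of $56,460 is $16,938.
That puts the patient's cost at $150 + $16,938 = $17,088 before any cap.
That would bring total out-of-pocket to $17,338, past the $1,700 cap. The patient is capped at $1,700 − $250 = $1,450 on this claim.

$1,450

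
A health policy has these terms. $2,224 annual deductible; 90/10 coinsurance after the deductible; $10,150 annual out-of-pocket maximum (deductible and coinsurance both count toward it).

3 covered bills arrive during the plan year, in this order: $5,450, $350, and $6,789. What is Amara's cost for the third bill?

Bill 1, $5,450: $2,224 to deductible, leaving $3,226; coinsurance $3,226 × 10% = $322.60. Patient pays $2,546.60; OOP now $2,546.60.
Bill 2, $350: 10% coinsurance on $350 = $35. Cost to patient: $35. OOP to date $2,581.60.
Bill 3, $6,789: deductible already satisfied, so patient's share is 10% × $6,789 = $678.90. Patient owes $678.90 (running OOP $3,260.50).

$678.90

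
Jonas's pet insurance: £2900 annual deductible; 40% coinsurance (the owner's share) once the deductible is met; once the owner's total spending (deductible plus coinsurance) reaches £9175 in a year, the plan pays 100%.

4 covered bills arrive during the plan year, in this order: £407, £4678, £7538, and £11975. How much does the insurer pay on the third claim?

£4522.80

Claim 1 (£407): fully absorbed by the deductible. Cost to owner: £407. OOP to date £407. Plan pays £407 − £407 = £0.
Claim 2 (£4678): £2493 finishes the deductible; £2185 goes to coinsurance; owner's 40% is £874. Cost to owner: £3367. OOP to date £3774. Insurer: £4678 − £3367 = £1311.
Claim 3 (£7538): deductible met; 40% of £7538 = £3015.20. Owner owes £3015.20 (running OOP £6789.20). Plan pays £7538 − £3015.20 = £4522.80.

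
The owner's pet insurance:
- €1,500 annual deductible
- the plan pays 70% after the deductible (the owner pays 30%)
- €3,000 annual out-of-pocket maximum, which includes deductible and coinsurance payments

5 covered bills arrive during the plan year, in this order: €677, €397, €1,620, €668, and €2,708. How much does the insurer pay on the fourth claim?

#1 (€677): entire amount goes to the deductible. Owner pays €677; OOP now €677. Insurer: €677 − €677 = €0.
#2 (€397): all of it applies to the deductible. Cost to owner: €397. OOP to date €1,074. Plan pays €397 − €397 = €0.
#3 (€1,620): €426 finishes the deductible; €1,194 goes to coinsurance; 30% of €1,194 = €358.20. Owner owes €784.20 (running OOP €1,858.20). Plan pays €1,620 − €784.20 = €835.80.
#4 (€668): deductible met; 30% of €668 = €200.40. Owner pays €200.40; OOP now €2,058.60. Insurer: €668 − €200.40 = €467.60.

€467.60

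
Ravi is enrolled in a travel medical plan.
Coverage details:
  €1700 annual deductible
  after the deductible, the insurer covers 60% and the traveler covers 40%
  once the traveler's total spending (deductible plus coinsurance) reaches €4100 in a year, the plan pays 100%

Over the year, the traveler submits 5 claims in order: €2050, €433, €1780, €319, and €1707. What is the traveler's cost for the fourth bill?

Claim 1 — €2050: €1700 to deductible, leaving €350; 40% of €350 = €140. Traveler pays €1840; OOP now €1840.
Claim 2 — €433: deductible met; 40% of €433 = €173.20. Traveler owes €173.20 (running OOP €2013.20).
Claim 3 — €1780: deductible met; 40% of €1780 = €712. Traveler owes €712 (running OOP €2725.20).
Claim 4 — €319: deductible met; 40% of €319 = €127.60. Traveler pays €127.60; OOP now €2852.80.

€127.60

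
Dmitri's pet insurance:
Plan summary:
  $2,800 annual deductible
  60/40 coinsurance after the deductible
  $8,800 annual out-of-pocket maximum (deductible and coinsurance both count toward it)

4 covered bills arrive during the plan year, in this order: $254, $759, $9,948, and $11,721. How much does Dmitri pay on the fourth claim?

Bill 1, $254: entire amount goes to the deductible. Cost to owner: $254. OOP to date $254.
Bill 2, $759: fully absorbed by the deductible. Cost to owner: $759. OOP to date $1,013.
Bill 3, $9,948: deductible takes $1,787, $8,161 remains; 40% of $8,161 = $3,264.40. Owner pays $5,051.40; OOP now $6,064.40.
Bill 4, $11,721: deductible met; 40% of $11,721 = $4,688.40. Adding that to $6,064.40 gives $10,752.80, past the $8,800 cap; owner pays only $8,800 − $6,064.40 = $2,735.60.

$2,735.60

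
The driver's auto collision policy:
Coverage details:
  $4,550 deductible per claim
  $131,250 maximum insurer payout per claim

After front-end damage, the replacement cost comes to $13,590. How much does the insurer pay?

$9,040

Subtract the deductible: $13,590 − $4,550 = $9,040.
That's under the $131,250 cap, so the insurer reimburses the full $9,040.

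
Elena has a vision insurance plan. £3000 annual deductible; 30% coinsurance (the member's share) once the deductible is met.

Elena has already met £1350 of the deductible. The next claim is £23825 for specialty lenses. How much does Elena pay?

£8302.50

Deductible still to meet: £3000 − £1350 = £1650.
After the £1650 deductible portion, £23825 − £1650 = £22175 is subject to coinsurance.
30% of £22175 = £6652.50 falls to the member.
So the member owes £1650 + £6652.50 = £8302.50.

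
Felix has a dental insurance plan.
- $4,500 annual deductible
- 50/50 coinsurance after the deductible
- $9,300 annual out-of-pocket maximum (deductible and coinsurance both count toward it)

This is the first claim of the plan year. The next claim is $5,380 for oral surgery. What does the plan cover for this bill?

$440

Nothing has been paid toward the $4,500 deductible, so the first $4,500 of this charge is applied there.
The remaining $880 (= $5,380 − $4,500) moves to coinsurance.
Patient's 50% share of $880 is $440.
That puts the patient's cost at $4,500 + $440 = $4,940 before any cap.
Total out-of-pocket so far would be $0 + $4,940 = $4,940, below the $9,300 cap — no reduction.
Insurer pays the balance: $5,380 − $4,940 = $440.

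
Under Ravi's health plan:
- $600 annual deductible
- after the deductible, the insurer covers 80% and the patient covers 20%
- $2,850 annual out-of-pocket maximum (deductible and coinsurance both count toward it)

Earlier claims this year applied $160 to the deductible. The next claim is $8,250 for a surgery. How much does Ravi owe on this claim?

Remaining deductible: $600 − $160 = $440.
After the $440 deductible portion, $8,250 − $440 = $7,810 is subject to coinsurance.
Coinsurance: $7,810 × 20% = $1,562.
That puts the patient's cost at $440 + $1,562 = $2,002 before any cap.
Total out-of-pocket so far would be $160 + $2,002 = $2,162, below the $2,850 cap — no reduction.

$2,002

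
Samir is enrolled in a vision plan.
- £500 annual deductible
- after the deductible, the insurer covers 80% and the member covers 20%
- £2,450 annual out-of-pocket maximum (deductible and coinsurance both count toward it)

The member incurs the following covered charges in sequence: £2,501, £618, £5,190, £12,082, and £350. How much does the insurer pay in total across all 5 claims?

#1 (£2,501): £500 finishes the deductible; £2,001 goes to coinsurance; coinsurance £2,001 × 20% = £400.20. Member pays £900.20; OOP now £900.20. Insurer: £2,501 − £900.20 = £1,600.80.
#2 (£618): deductible met; 20% of £618 = £123.60. Member owes £123.60 (running OOP £1,023.80). Plan pays £618 − £123.60 = £494.40.
#3 (£5,190): deductible met; 20% of £5,190 = £1,038. Member pays £1,038; OOP now £2,061.80. Insurer: £5,190 − £1,038 = £4,152.
#4 (£12,082): deductible met; 20% of £12,082 = £2,416.40. That would push OOP to £4,478.20, over the £2,450 cap, so member pays £2,450 − £2,061.80 = £388.20. Insurer: £12,082 − £388.20 = £11,693.80.
#5 (£350): deductible met; 20% of £350 = £70. Adding that to £2,450 gives £2,520, past the £2,450 cap; member pays only £2,450 − £2,450 = £0. Plan pays £350 − £0 = £350.
Insurer total: £1,600.80 + £494.40 + £4,152 + £11,693.80 + £350 = £18,291.

£18,291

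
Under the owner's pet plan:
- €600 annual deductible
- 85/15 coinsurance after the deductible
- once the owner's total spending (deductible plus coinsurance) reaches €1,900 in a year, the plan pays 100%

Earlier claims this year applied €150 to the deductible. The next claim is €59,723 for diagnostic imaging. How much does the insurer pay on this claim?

€57,973

Deductible still to meet: €600 − €150 = €450.
After the €450 deductible portion, €59,723 − €450 = €59,273 is subject to coinsurance.
15% of €59,273 = €8,890.95 falls to the owner.
Owner responsibility before any cap: €450 + €8,890.95 = €9,340.95.
Year-to-date out-of-pocket would reach €150 + €9,340.95 = €9,490.95, above the €1,900 maximum, so the owner pays only €1,900 − €150 = €1,750.
The plan picks up €59,723 − €1,750 = €57,973.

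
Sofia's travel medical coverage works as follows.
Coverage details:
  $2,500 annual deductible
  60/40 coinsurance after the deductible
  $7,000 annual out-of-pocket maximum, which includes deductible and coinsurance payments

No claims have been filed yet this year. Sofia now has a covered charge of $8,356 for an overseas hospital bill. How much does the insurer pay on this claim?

The full $2,500 deductible is still open; $2,500 of this bill applies to it.
After the $2,500 deductible portion, $8,356 − $2,500 = $5,856 is subject to coinsurance.
Coinsurance: $5,856 × 40% = $2,342.40.
So the traveler owes $2,500 + $2,342.40 = $4,842.40 before any cap.
Cumulative spending $0 + $4,842.40 = $4,842.40 stays under the $7,000 maximum.
The plan picks up $8,356 − $4,842.40 = $3,513.60.

$3,513.60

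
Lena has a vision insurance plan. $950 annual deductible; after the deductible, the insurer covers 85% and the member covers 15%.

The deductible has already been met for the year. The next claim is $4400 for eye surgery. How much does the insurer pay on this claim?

$3740

The deductible is already satisfied, so the full bill goes to coinsurance.
Coinsurance: $4400 × 15% = $660.
The plan picks up $4400 − $660 = $3740.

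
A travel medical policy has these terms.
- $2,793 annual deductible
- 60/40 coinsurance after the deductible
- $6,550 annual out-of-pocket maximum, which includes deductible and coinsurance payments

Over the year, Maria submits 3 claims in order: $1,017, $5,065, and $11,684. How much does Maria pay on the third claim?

#1 ($1,017): fully absorbed by the deductible. Traveler pays $1,017; OOP now $1,017.
#2 ($5,065): deductible takes $1,776, $3,289 remains; 40% of $3,289 = $1,315.60. Cost to traveler: $3,091.60. OOP to date $4,108.60.
#3 ($11,684): 40% coinsurance on $11,684 = $4,673.60. OOP would hit $8,782.20 > $6,550, so the cap limits the traveler to $6,550 − $4,108.60 = $2,441.40.

$2,441.40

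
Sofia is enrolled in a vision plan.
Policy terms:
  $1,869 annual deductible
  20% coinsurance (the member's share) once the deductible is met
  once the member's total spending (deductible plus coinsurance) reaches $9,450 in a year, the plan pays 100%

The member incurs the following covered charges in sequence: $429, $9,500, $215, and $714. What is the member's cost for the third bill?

$43

#1 ($429): all of it applies to the deductible. Member pays $429; OOP now $429.
#2 ($9,500): $1,440 to deductible, leaving $8,060; member's 20% is $1,612. Cost to member: $3,052. OOP to date $3,481.
#3 ($215): deductible already satisfied, so member's share is 20% × $215 = $43. Member pays $43; OOP now $3,524.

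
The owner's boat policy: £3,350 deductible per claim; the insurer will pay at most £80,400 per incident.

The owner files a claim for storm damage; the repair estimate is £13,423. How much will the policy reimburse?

After the deductible, £13,423 − £3,350 = £10,073 remains.
That's under the £80,400 cap, so the insurer reimburses the full £10,073.

£10,073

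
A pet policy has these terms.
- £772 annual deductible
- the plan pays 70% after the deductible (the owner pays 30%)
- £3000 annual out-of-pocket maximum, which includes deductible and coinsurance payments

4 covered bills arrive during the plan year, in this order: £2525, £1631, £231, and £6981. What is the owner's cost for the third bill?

£69.30

Claim 1 — £2525: £772 finishes the deductible; £1753 goes to coinsurance; coinsurance £1753 × 30% = £525.90. Cost to owner: £1297.90. OOP to date £1297.90.
Claim 2 — £1631: deductible already satisfied, so owner's share is 30% × £1631 = £489.30. Owner owes £489.30 (running OOP £1787.20).
Claim 3 — £231: 30% coinsurance on £231 = £69.30. Cost to owner: £69.30. OOP to date £1856.50.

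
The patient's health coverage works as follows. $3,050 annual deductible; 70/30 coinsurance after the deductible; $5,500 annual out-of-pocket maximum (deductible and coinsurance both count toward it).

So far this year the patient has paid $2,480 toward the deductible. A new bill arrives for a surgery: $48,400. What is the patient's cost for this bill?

$3,020

Deductible still to meet: $3,050 − $2,480 = $570.
The remaining $47,830 (= $48,400 − $570) moves to coinsurance.
Patient's 30% share of $47,830 is $14,349.
Patient responsibility before any cap: $570 + $14,349 = $14,919.
That would bring total out-of-pocket to $17,399, past the $5,500 cap. The patient is capped at $5,500 − $2,480 = $3,020 on this claim.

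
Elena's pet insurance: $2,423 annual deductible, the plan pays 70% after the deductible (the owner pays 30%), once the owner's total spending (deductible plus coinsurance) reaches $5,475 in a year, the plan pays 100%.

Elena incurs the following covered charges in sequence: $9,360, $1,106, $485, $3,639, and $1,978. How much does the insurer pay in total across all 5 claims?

Claim 1 — $9,360: $2,423 to deductible, leaving $6,937; 30% of $6,937 = $2,081.10. Owner pays $4,504.10; OOP now $4,504.10. Insurer: $9,360 − $4,504.10 = $4,855.90.
Claim 2 — $1,106: deductible already satisfied, so owner's share is 30% × $1,106 = $331.80. Owner pays $331.80; OOP now $4,835.90. Insurer: $1,106 − $331.80 = $774.20.
Claim 3 — $485: deductible met; 30% of $485 = $145.50. Owner owes $145.50 (running OOP $4,981.40). Insurer: $485 − $145.50 = $339.50.
Claim 4 — $3,639: deductible met; 30% of $3,639 = $1,091.70. OOP would hit $6,073.10 > $5,475, so the cap limits the owner to $5,475 − $4,981.40 = $493.60. Plan pays $3,639 − $493.60 = $3,145.40.
Claim 5 — $1,978: deductible met; 30% of $1,978 = $593.40. OOP would hit $6,068.40 > $5,475, so the cap limits the owner to $5,475 − $5,475 = $0. Insurer: $1,978 − $0 = $1,978.
Insurer total: $4,855.90 + $774.20 + $339.50 + $3,145.40 + $1,978 = $11,093.

$11,093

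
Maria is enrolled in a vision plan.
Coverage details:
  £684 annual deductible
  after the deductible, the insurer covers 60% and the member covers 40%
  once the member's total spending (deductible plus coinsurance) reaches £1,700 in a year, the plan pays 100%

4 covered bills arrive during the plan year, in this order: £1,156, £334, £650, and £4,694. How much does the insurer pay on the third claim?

£390

Claim 1 — £1,156: deductible takes £684, £472 remains; member's 40% is £188.80. Member owes £872.80 (running OOP £872.80). Plan pays £1,156 − £872.80 = £283.20.
Claim 2 — £334: 40% coinsurance on £334 = £133.60. Member owes £133.60 (running OOP £1,006.40). Insurer: £334 − £133.60 = £200.40.
Claim 3 — £650: 40% coinsurance on £650 = £260. Member pays £260; OOP now £1,266.40. Plan pays £650 − £260 = £390.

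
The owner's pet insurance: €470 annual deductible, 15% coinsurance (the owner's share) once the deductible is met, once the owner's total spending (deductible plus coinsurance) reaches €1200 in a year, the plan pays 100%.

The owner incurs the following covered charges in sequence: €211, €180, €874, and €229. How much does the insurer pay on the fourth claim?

Bill 1, €211: entire amount goes to the deductible. Owner owes €211 (running OOP €211). Insurer: €211 − €211 = €0.
Bill 2, €180: fully absorbed by the deductible. Cost to owner: €180. OOP to date €391. Plan pays €180 − €180 = €0.
Bill 3, €874: €79 to deductible, leaving €795; coinsurance €795 × 15% = €119.25. Owner owes €198.25 (running OOP €589.25). Insurer: €874 − €198.25 = €675.75.
Bill 4, €229: deductible already satisfied, so owner's share is 15% × €229 = €34.35. Cost to owner: €34.35. OOP to date €623.60. Insurer: €229 − €34.35 = €194.65.

€194.65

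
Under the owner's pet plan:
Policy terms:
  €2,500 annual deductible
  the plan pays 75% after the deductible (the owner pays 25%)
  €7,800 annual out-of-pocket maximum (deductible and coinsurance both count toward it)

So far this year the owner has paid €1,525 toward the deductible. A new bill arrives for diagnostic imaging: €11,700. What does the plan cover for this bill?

€1,525 of the €2,500 deductible is already met, leaving €975.
The remaining €10,725 (= €11,700 − €975) moves to coinsurance.
Owner's 25% share of €10,725 is €2,681.25.
So the owner owes €975 + €2,681.25 = €3,656.25 before any cap.
Cumulative spending €1,525 + €3,656.25 = €5,181.25 stays under the €7,800 maximum.
The insurer covers the remainder: €11,700 − €3,656.25 = €8,043.75.

€8,043.75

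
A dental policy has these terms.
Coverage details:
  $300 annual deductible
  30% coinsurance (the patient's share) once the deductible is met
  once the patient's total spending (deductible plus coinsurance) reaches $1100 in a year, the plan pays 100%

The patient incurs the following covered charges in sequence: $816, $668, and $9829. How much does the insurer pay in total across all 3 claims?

Claim 1 — $816: deductible takes $300, $516 remains; coinsurance $516 × 30% = $154.80. Cost to patient: $454.80. OOP to date $454.80. Plan pays $816 − $454.80 = $361.20.
Claim 2 — $668: deductible already satisfied, so patient's share is 30% × $668 = $200.40. Patient owes $200.40 (running OOP $655.20). Insurer: $668 − $200.40 = $467.60.
Claim 3 — $9829: deductible met; 30% of $9829 = $2948.70. That would push OOP to $3603.90, over the $1100 cap, so patient pays $1100 − $655.20 = $444.80. Insurer: $9829 − $444.80 = $9384.20.
Insurer total = bills − patient's total = $11313 − $1100 = $10213.

$10213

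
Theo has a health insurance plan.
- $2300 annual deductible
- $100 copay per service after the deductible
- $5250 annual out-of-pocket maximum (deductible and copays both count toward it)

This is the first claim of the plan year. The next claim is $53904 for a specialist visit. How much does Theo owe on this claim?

$2400

Nothing has been paid toward the $2300 deductible, so the first $2300 of this charge is applied there.
After the $2300 deductible portion, $53904 − $2300 = $51604 is subject to the copay.
Copay on this service: $100.
Patient responsibility before any cap: $2300 + $100 = $2400.
Year-to-date out-of-pocket becomes $0 + $2400 = $2400, still under the $5250 maximum, so no cap applies.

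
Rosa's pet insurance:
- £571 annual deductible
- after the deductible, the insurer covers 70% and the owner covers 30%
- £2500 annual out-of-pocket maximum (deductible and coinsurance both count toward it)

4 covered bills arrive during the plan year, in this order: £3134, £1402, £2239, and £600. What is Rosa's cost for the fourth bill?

£67.80

#1 (£3134): £571 finishes the deductible; £2563 goes to coinsurance; 30% of £2563 = £768.90. Cost to owner: £1339.90. OOP to date £1339.90.
#2 (£1402): deductible already satisfied, so owner's share is 30% × £1402 = £420.60. Cost to owner: £420.60. OOP to date £1760.50.
#3 (£2239): deductible already satisfied, so owner's share is 30% × £2239 = £671.70. Owner owes £671.70 (running OOP £2432.20).
#4 (£600): deductible met; 30% of £600 = £180. OOP would hit £2612.20 > £2500, so the cap limits the owner to £2500 − £2432.20 = £67.80.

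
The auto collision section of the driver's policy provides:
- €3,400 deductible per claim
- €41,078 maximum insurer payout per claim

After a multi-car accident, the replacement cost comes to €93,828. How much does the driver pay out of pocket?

€52,750

Less the €3,400 deductible: €93,828 − €3,400 = €90,428.
Since €90,428 > €41,078, the payout is capped at €41,078.
Out of pocket: €93,828 − €41,078 = €52,750.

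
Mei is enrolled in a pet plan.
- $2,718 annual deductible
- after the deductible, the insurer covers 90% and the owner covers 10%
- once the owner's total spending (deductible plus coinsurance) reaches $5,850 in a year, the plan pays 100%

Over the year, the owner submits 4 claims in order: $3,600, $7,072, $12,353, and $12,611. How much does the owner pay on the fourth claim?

Bill 1, $3,600: $2,718 finishes the deductible; $882 goes to coinsurance; owner's 10% is $88.20. Owner pays $2,806.20; OOP now $2,806.20.
Bill 2, $7,072: deductible already satisfied, so owner's share is 10% × $7,072 = $707.20. Owner owes $707.20 (running OOP $3,513.40).
Bill 3, $12,353: 10% coinsurance on $12,353 = $1,235.30. Owner pays $1,235.30; OOP now $4,748.70.
Bill 4, $12,611: deductible met; 10% of $12,611 = $1,261.10. That would push OOP to $6,009.80, over the $5,850 cap, so owner pays $5,850 − $4,748.70 = $1,101.30.

$1,101.30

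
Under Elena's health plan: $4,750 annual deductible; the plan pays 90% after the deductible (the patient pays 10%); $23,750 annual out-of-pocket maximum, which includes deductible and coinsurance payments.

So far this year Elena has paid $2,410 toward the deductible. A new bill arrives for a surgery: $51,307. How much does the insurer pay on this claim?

$44,070.30

$2,410 of the $4,750 deductible is already met, leaving $2,340.
That leaves $51,307 − $2,340 = $48,967 for coinsurance.
Coinsurance: $48,967 × 10% = $4,896.70.
That puts the patient's cost at $2,340 + $4,896.70 = $7,236.70 before any cap.
Cumulative spending $2,410 + $7,236.70 = $9,646.70 stays under the $23,750 maximum.
Insurer pays the balance: $51,307 − $7,236.70 = $44,070.30.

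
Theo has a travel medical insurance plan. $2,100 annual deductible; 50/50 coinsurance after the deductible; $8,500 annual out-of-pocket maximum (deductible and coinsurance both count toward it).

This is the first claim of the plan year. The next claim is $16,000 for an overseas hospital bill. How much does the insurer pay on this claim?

Deductible not yet touched, so the first $2,100 of the bill goes to the deductible.
The remaining $13,900 (= $16,000 − $2,100) moves to coinsurance.
Traveler's 50% share of $13,900 is $6,950.
So the traveler owes $2,100 + $6,950 = $9,050 before any cap.
Adding $9,050 to the $0 already spent would give $9,050, which exceeds the $8,500 cap; the traveler pays just $8,500 − $0 = $8,500.
The insurer covers the remainder: $16,000 − $8,500 = $7,500.

$7,500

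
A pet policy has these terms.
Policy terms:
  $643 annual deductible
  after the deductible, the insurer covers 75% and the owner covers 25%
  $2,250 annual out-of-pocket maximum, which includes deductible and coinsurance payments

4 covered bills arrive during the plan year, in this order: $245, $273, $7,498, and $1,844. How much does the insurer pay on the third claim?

$5,766

Claim 1 — $245: entire amount goes to the deductible. Owner owes $245 (running OOP $245). Plan pays $245 − $245 = $0.
Claim 2 — $273: all of it applies to the deductible. Cost to owner: $273. OOP to date $518. Plan pays $273 − $273 = $0.
Claim 3 — $7,498: $125 finishes the deductible; $7,373 goes to coinsurance; coinsurance $7,373 × 25% = $1,843.25. Claim cost before the cap: $125 + $1,843.25 = $1,968.25. Adding that to $518 gives $2,486.25, past the $2,250 cap; owner pays only $2,250 − $518 = $1,732. Plan pays $7,498 − $1,732 = $5,766.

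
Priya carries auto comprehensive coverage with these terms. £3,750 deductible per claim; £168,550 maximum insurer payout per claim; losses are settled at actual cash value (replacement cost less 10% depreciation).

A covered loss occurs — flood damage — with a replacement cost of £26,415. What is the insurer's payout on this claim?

£20,023.50

At 10% depreciation, ACV = £26,415 − £2,641.50 = £23,773.50.
Subtract the deductible: £23,773.50 − £3,750 = £20,023.50.
£20,023.50 ≤ £168,550, so the limit doesn't bind; insurer pays £20,023.50.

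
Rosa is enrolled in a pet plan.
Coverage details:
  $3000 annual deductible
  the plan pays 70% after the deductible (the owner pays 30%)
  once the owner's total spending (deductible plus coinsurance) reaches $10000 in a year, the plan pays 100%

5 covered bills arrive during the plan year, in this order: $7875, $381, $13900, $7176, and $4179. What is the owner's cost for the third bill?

Claim 1 — $7875: deductible takes $3000, $4875 remains; owner's 30% is $1462.50. Owner owes $4462.50 (running OOP $4462.50).
Claim 2 — $381: deductible met; 30% of $381 = $114.30. Owner pays $114.30; OOP now $4576.80.
Claim 3 — $13900: deductible met; 30% of $13900 = $4170. Cost to owner: $4170. OOP to date $8746.80.

$4170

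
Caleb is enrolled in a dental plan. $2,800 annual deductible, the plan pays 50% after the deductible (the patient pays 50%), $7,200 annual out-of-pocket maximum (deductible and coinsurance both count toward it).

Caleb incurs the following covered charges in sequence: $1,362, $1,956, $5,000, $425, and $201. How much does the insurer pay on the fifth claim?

#1 ($1,362): fully absorbed by the deductible. Patient pays $1,362; OOP now $1,362. Plan pays $1,362 − $1,362 = $0.
#2 ($1,956): deductible takes $1,438, $518 remains; 50% of $518 = $259. Cost to patient: $1,697. OOP to date $3,059. Insurer: $1,956 − $1,697 = $259.
#3 ($5,000): 50% coinsurance on $5,000 = $2,500. Patient pays $2,500; OOP now $5,559. Insurer: $5,000 − $2,500 = $2,500.
#4 ($425): deductible met; 50% of $425 = $212.50. Patient pays $212.50; OOP now $5,771.50. Insurer: $425 − $212.50 = $212.50.
#5 ($201): 50% coinsurance on $201 = $100.50. Patient pays $100.50; OOP now $5,872. Insurer: $201 − $100.50 = $100.50.

$100.50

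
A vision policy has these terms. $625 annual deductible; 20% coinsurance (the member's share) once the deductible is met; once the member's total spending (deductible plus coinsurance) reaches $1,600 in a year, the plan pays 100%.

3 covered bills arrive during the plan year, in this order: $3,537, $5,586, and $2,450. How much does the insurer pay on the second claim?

$5,193.40

#1 ($3,537): $625 finishes the deductible; $2,912 goes to coinsurance; member's 20% is $582.40. Member pays $1,207.40; OOP now $1,207.40. Plan pays $3,537 − $1,207.40 = $2,329.60.
#2 ($5,586): 20% coinsurance on $5,586 = $1,117.20. OOP would hit $2,324.60 > $1,600, so the cap limits the member to $1,600 − $1,207.40 = $392.60. Insurer: $5,586 − $392.60 = $5,193.40.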